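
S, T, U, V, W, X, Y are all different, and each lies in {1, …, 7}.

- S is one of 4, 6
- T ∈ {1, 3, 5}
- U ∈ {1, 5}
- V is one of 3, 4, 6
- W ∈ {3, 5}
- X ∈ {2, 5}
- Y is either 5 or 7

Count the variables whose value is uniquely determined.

The 7 variables together cover exactly {1, 2, 3, 4, 5, 6, 7} — 7 values for 7 variables — and 2 appears only in X's list, so X = 2.
The 6 still-open variables together cover exactly {1, 3, 4, 5, 6, 7} — 6 values for 6 variables — and 7 appears only in Y's list, so Y = 7.
T, U, W share exactly the 3 values {1, 3, 5}; by pigeonhole those values go to them, so strike 1, 3, 5 from V.
Determined: X=2, Y=7. The other variables each still have more than one consistent value. That makes 2.

2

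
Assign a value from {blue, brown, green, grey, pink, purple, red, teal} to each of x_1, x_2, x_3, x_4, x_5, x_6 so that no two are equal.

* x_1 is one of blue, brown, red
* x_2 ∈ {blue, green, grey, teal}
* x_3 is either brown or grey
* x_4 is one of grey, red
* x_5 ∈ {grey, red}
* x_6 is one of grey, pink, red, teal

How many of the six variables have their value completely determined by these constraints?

The 2 variables x_4 and x_5 are confined to {grey, red}, which locks those values in; drop them from x_1, x_2, x_3, x_6.
x_3 must be brown (only option left). So x_1 can't be brown.
x_1 must be blue (only option left). Eliminate blue elsewhere: x_2.
Determined: x_1=blue, x_3=brown. The other variables each still have more than one consistent value. That makes 2.

2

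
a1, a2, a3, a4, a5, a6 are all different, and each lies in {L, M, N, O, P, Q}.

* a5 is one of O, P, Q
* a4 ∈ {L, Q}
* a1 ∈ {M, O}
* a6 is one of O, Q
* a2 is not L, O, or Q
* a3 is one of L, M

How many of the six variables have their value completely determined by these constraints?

Among the 6 variables, N fits only a2 (and all 6 values in {L, M, N, O, P, Q} must be used), so a2 = N.
Among the 5 still-open variables, P fits only a5 (and all 5 values in {L, M, O, P, Q} must be used), so a5 = P.
Determined: a2=N, a5=P. The other variables each still have more than one consistent value. That makes 2.

2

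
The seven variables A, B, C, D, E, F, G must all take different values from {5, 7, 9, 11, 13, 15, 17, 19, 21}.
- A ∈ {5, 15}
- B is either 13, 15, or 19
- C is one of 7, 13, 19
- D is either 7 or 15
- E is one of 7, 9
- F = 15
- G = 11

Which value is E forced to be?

9

F has just one choice, so F = 15. Eliminate 15 elsewhere: A, B, D.
That leaves G = 11.
A has just one choice, so A = 5.
D has just one choice, so D = 7. Eliminate 7 elsewhere: C, E.
So E = 9.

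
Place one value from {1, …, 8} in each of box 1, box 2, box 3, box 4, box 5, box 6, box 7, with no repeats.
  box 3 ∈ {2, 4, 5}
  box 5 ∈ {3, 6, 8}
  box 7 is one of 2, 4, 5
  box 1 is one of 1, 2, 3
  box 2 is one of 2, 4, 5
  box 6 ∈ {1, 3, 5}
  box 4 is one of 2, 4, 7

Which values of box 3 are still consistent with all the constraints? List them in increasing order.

The 3 variables box 2, box 3, box 7 are confined to {2, 4, 5}, which locks those values in; drop them from box 1, box 4, box 6.
box 4 has just one choice, so box 4 = 7.
box 1 and box 6 share exactly the 2 values {1, 3}; by pigeonhole those values go to them, so strike 1, 3 from box 5.
No further eliminations apply; box 3 can still be any of 2, 4, 5.

2, 4, 5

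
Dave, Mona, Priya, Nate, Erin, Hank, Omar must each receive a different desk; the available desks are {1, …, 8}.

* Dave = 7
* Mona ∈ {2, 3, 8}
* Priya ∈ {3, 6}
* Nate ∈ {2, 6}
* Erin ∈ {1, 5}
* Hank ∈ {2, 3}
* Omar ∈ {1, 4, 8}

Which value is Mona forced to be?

8

Dave's domain is down to {7}, so Dave = 7.
Priya, Nate, Hank between them cover only {2, 3, 6} — a naked triple. Remove those values from Mona.
So Mona = 8.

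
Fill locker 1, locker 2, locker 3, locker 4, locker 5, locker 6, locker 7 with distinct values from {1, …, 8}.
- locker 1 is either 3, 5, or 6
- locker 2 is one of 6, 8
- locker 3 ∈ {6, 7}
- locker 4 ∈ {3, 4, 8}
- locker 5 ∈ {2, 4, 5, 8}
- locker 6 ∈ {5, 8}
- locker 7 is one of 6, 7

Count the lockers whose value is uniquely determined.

The 7 variables draw from only 7 values {2, 3, 4, 5, 6, 7, 8}, so each is used; only locker 5 can be 2, hence locker 5 = 2.
The 6 still-open variables together cover exactly {3, 4, 5, 6, 7, 8} — 6 values for 6 variables — and 4 appears only in locker 4's list, so locker 4 = 4.
The 5 still-open variables draw from only 5 values {3, 5, 6, 7, 8}, so each is used; only locker 1 can be 3, hence locker 1 = 3.
The 4 still-open variables draw from only 4 values {5, 6, 7, 8}, so each is used; only locker 6 can be 5, hence locker 6 = 5.
Among the 3 still-open variables, 8 fits only locker 2 (and all 3 values in {6, 7, 8} must be used), so locker 2 = 8.
Determined: locker 1=3, locker 2=8, locker 4=4, locker 5=2, locker 6=5. The other lockers each still have more than one consistent value. That makes 5.

5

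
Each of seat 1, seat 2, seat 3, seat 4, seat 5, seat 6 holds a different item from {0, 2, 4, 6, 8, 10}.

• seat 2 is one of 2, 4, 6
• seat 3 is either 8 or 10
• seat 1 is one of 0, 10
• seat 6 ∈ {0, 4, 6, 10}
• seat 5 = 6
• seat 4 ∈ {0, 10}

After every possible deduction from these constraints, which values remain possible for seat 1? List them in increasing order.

0, 10

seat 5 must be 6 (only option left). Remove 6 from seat 2, seat 6.
Among the 5 still-open variables, 2 fits only seat 2 (and all 5 values in {0, 2, 4, 8, 10} must be used), so seat 2 = 2.
The 4 still-open variables together cover exactly {0, 4, 8, 10} — 4 values for 4 variables — and 4 appears only in seat 6's list, so seat 6 = 4.
The 3 still-open variables together cover exactly {0, 8, 10} — 3 values for 3 variables — and 8 appears only in seat 3's list, so seat 3 = 8.
No further eliminations apply; seat 1 can still be any of 0, 10.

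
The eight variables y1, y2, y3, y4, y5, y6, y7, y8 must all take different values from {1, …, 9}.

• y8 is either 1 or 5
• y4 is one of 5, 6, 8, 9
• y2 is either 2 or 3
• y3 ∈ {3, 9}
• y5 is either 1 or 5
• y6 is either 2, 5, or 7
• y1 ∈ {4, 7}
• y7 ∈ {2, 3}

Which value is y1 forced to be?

4

y2 and y7 between them cover only {2, 3} — a naked pair. Remove those values from y3, y6.
y3's domain is down to {9}, so y3 = 9. Eliminate 9 elsewhere: y4.
The 2 variables y5 and y8 are confined to {1, 5}, which locks those values in; drop them from y4, y6.
y6 has just one choice, so y6 = 7. Remove 7 from y1.
So y1 = 4.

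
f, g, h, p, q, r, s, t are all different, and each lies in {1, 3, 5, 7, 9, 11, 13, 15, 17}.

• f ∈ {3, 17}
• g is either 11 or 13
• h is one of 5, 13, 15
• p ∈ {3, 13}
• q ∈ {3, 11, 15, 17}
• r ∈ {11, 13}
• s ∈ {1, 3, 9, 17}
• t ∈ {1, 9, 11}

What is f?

The 8 variables together cover exactly {1, 3, 5, 9, 11, 13, 15, 17} — 8 values for 8 variables — and 5 appears only in h's list, so h = 5.
The 7 still-open variables together cover exactly {1, 3, 9, 11, 13, 15, 17} — 7 values for 7 variables — and 15 appears only in q's list, so q = 15.
The 2 variables g and r are confined to {11, 13}, which locks those values in; drop them from p, t.
That leaves p = 3. Eliminate 3 elsewhere: f, s.
So f = 17.

17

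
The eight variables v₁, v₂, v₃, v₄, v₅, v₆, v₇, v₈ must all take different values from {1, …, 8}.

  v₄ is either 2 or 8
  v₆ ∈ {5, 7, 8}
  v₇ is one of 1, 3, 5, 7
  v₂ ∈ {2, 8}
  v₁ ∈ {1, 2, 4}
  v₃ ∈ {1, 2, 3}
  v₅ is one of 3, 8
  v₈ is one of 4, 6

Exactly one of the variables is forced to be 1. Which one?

The 8 variables together cover exactly {1, 2, 3, 4, 5, 6, 7, 8} — 8 values for 8 variables — and 6 appears only in v₈'s list, so v₈ = 6.
Among the 7 still-open variables, 4 fits only v₁ (and all 7 values in {1, 2, 3, 4, 5, 7, 8} must be used), so v₁ = 4.
v₂ and v₄ share exactly the 2 values {2, 8}; by pigeonhole those values go to them, so strike 2, 8 from v₃, v₅, v₆.
That leaves v₅ = 3. Eliminate 3 elsewhere: v₃, v₇.
So 1 goes to v₃.

v₃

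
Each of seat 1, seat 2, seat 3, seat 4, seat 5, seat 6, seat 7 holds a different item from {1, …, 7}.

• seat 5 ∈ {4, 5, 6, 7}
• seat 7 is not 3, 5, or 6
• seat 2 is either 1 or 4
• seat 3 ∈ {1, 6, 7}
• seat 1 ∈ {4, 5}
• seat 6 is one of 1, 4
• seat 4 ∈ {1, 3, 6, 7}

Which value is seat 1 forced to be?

5

Among the 7 variables, 2 fits only seat 7 (and all 7 values in {1, 2, 3, 4, 5, 6, 7} must be used), so seat 7 = 2.
The 6 still-open variables together cover exactly {1, 3, 4, 5, 6, 7} — 6 values for 6 variables — and 3 appears only in seat 4's list, so seat 4 = 3.
seat 2 and seat 6 between them cover only {1, 4} — a naked pair. Remove those values from seat 1, seat 3, seat 5.
So seat 1 = 5.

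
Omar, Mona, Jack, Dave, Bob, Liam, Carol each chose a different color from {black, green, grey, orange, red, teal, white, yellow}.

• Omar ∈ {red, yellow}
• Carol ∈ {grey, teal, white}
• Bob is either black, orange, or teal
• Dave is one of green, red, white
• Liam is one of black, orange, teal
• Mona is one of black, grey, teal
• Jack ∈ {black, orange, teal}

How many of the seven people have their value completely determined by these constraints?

Jack, Bob, Liam share exactly the 3 values {black, orange, teal}; by pigeonhole those values go to them, so strike black, orange, teal from Mona, Carol.
Mona must be grey (only option left). Eliminate grey elsewhere: Carol.
Carol has just one choice, so Carol = white. Remove white from Dave.
Determined: Mona=grey, Carol=white. The other people each still have more than one consistent value. That makes 2.

2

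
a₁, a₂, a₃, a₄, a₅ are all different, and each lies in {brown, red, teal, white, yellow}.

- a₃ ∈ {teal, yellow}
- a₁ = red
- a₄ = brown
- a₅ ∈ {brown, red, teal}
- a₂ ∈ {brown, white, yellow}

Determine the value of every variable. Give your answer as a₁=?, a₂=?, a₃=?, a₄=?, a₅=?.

a₁ must be red (only option left). Eliminate red elsewhere: a₅.
a₄ has just one choice, so a₄ = brown. Remove brown from a₂, a₅.
a₅ has just one choice, so a₅ = teal. Strike teal from a₃.
That leaves a₃ = yellow. So a₂ can't be yellow.
a₂ must be white (only option left).

a₁=red, a₂=white, a₃=yellow, a₄=brown, a₅=teal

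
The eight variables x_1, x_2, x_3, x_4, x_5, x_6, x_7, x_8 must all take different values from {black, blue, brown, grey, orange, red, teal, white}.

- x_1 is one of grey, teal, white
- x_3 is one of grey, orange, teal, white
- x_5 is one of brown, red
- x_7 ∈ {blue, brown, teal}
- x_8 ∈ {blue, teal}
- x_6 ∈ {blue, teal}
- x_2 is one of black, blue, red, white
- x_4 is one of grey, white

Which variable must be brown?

x_7

Among the 8 variables, black fits only x_2 (and all 8 values in {black, blue, brown, grey, orange, red, teal, white} must be used), so x_2 = black.
The 7 still-open variables draw from only 7 values {blue, brown, grey, orange, red, teal, white}, so each is used; only x_3 can be orange, hence x_3 = orange.
The 6 still-open variables draw from only 6 values {blue, brown, grey, red, teal, white}, so each is used; only x_5 can be red, hence x_5 = red.
The 5 still-open variables together cover exactly {blue, brown, grey, teal, white} — 5 values for 5 variables — and brown appears only in x_7's list, so x_7 = brown.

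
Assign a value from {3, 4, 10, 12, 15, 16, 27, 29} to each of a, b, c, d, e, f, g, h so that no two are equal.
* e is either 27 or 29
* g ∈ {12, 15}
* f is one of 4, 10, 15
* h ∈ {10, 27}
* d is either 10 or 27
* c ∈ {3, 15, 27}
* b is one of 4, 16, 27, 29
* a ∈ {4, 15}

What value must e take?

Among the 8 variables, 3 fits only c (and all 8 values in {3, 4, 10, 12, 15, 16, 27, 29} must be used), so c = 3.
The 7 still-open variables together cover exactly {4, 10, 12, 15, 16, 27, 29} — 7 values for 7 variables — and 12 appears only in g's list, so g = 12.
The 6 still-open variables together cover exactly {4, 10, 15, 16, 27, 29} — 6 values for 6 variables — and 16 appears only in b's list, so b = 16.
The 5 still-open variables draw from only 5 values {4, 10, 15, 27, 29}, so each is used; only e can be 29, hence e = 29.

29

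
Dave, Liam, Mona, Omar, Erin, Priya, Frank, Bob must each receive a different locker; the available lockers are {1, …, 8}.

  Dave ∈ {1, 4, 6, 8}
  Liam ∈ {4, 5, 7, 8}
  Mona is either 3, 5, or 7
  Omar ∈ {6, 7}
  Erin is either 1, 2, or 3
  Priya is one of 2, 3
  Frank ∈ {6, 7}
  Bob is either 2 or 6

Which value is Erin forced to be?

The 2 variables Omar and Frank are confined to {6, 7}, which locks those values in; drop them from Dave, Liam, Mona, Bob.
That leaves Bob = 2. Strike 2 from Erin, Priya.
Priya has just one choice, so Priya = 3. Strike 3 from Mona, Erin.
So Erin = 1.

1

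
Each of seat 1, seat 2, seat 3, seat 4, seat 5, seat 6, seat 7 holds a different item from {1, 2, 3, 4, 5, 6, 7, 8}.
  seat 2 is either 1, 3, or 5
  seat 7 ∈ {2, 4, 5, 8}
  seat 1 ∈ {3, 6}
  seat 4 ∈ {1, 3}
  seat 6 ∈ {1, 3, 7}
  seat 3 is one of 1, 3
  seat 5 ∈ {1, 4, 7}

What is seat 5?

4

The 2 variables seat 3 and seat 4 are confined to {1, 3}, which locks those values in; drop them from seat 1, seat 2, seat 5, seat 6.
That leaves seat 1 = 6.
That leaves seat 2 = 5. Remove 5 from seat 7.
seat 6's domain is down to {7}, so seat 6 = 7. Remove 7 from seat 5.
So seat 5 = 4.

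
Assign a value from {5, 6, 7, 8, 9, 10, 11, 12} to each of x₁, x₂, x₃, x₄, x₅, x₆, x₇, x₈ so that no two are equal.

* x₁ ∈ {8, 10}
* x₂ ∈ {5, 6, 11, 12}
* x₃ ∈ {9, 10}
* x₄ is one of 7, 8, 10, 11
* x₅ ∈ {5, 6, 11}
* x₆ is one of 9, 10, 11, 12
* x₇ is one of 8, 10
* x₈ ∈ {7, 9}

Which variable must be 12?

x₁ and x₇ between them cover only {8, 10} — a naked pair. Remove those values from x₃, x₄, x₆.
x₃ has just one choice, so x₃ = 9. Remove 9 from x₆, x₈.
x₈ has just one choice, so x₈ = 7. So x₄ can't be 7.
x₄'s domain is down to {11}, so x₄ = 11. So x₂, x₅, x₆ can't be 11.
So 12 goes to x₆.

x₆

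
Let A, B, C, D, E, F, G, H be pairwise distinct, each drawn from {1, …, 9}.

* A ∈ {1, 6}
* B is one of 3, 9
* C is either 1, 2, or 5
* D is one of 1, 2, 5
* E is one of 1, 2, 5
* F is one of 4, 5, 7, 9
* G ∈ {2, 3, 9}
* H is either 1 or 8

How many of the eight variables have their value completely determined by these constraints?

2

The 3 variables C, D, E are confined to {1, 2, 5}, which locks those values in; drop them from A, F, G, H.
That leaves A = 6.
That leaves H = 8.
B and G between them cover only {3, 9} — a naked pair. Remove those values from F.
Determined: A=6, H=8. The other variables each still have more than one consistent value. That makes 2.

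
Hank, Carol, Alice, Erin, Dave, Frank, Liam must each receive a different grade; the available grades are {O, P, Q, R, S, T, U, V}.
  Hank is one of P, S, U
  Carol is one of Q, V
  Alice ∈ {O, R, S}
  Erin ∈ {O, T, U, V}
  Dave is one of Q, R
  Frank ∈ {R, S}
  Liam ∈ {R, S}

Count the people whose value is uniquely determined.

The 2 variables Frank and Liam are confined to {R, S}, which locks those values in; drop them from Hank, Alice, Dave.
Alice's domain is down to {O}, so Alice = O. Strike O from Erin.
Dave has just one choice, so Dave = Q. Eliminate Q elsewhere: Carol.
Carol's domain is down to {V}, so Carol = V. Strike V from Erin.
Determined: Carol=V, Alice=O, Dave=Q. The other people each still have more than one consistent value. That makes 3.

3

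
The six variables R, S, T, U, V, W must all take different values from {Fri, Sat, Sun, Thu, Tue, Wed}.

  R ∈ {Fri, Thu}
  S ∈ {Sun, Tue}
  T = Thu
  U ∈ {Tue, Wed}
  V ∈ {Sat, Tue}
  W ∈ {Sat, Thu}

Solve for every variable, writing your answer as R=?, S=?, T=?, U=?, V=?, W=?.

R=Fri, S=Sun, T=Thu, U=Wed, V=Tue, W=Sat

T must be Thu (only option left). So R, W can't be Thu.
That leaves W = Sat. Remove Sat from V.
R's domain is down to {Fri}, so R = Fri.
That leaves V = Tue. Eliminate Tue elsewhere: S, U.
S must be Sun (only option left).
U's domain is down to {Wed}, so U = Wed.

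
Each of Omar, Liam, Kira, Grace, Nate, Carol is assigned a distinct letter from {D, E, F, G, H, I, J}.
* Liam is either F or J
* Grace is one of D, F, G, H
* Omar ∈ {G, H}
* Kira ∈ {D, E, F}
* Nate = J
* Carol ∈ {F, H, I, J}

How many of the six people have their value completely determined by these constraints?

Nate's domain is down to {J}, so Nate = J. Eliminate J elsewhere: Liam, Carol.
That leaves Liam = F. So Kira, Grace, Carol can't be F.
Determined: Liam=F, Nate=J. The other people each still have more than one consistent value. That makes 2.

2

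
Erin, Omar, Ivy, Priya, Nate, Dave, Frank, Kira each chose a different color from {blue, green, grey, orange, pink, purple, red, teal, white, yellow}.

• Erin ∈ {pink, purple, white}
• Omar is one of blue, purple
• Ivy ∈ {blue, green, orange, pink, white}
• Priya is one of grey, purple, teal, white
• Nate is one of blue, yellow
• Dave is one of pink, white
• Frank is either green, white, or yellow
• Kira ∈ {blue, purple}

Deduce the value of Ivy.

Omar and Kira between them cover only {blue, purple} — a naked pair. Remove those values from Erin, Ivy, Priya, Nate.
That leaves Nate = yellow. Remove yellow from Frank.
Erin and Dave share exactly the 2 values {pink, white}; by pigeonhole those values go to them, so strike pink, white from Ivy, Priya, Frank.
Frank must be green (only option left). Eliminate green elsewhere: Ivy.
So Ivy = orange.

orange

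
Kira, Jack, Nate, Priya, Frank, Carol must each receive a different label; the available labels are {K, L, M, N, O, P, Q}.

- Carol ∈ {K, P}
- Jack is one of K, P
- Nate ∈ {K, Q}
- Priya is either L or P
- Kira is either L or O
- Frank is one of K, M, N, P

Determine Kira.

O

The 2 variables Jack and Carol are confined to {K, P}, which locks those values in; drop them from Nate, Priya, Frank.
Nate must be Q (only option left).
Priya's domain is down to {L}, so Priya = L. So Kira can't be L.
So Kira = O.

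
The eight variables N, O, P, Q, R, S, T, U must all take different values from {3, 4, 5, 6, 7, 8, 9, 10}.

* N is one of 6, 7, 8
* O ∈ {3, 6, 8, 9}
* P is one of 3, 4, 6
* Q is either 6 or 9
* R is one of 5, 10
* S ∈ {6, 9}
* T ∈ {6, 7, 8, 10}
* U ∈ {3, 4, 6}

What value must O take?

8

Among the 8 variables, 5 fits only R (and all 8 values in {3, 4, 5, 6, 7, 8, 9, 10} must be used), so R = 5.
The 7 still-open variables draw from only 7 values {3, 4, 6, 7, 8, 9, 10}, so each is used; only T can be 10, hence T = 10.
Among the 6 still-open variables, 7 fits only N (and all 6 values in {3, 4, 6, 7, 8, 9} must be used), so N = 7.
Among the 5 still-open variables, 8 fits only O (and all 5 values in {3, 4, 6, 8, 9} must be used), so O = 8.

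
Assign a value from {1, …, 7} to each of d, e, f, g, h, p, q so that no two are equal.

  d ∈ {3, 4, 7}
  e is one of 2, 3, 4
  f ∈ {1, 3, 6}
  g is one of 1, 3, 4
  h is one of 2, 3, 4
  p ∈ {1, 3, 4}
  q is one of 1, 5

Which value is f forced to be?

6

Among the 7 variables, 5 fits only q (and all 7 values in {1, 2, 3, 4, 5, 6, 7} must be used), so q = 5.
Among the 6 still-open variables, 6 fits only f (and all 6 values in {1, 2, 3, 4, 6, 7} must be used), so f = 6.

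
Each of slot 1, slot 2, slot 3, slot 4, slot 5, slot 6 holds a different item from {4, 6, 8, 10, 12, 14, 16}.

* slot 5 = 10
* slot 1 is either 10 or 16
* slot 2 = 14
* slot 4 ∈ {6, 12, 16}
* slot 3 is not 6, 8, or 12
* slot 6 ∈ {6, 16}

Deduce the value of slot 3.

4

slot 2's domain is down to {14}, so slot 2 = 14. Eliminate 14 elsewhere: slot 3.
slot 5's domain is down to {10}, so slot 5 = 10. So slot 1, slot 3 can't be 10.
slot 1 must be 16 (only option left). So slot 3, slot 4, slot 6 can't be 16.
So slot 3 = 4.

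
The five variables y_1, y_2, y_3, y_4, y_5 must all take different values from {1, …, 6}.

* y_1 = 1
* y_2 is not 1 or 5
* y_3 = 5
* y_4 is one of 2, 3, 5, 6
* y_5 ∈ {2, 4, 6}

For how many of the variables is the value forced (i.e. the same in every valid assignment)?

2

y_1's domain is down to {1}, so y_1 = 1.
That leaves y_3 = 5. Eliminate 5 elsewhere: y_4.
Determined: y_1=1, y_3=5. The other variables each still have more than one consistent value. That makes 2.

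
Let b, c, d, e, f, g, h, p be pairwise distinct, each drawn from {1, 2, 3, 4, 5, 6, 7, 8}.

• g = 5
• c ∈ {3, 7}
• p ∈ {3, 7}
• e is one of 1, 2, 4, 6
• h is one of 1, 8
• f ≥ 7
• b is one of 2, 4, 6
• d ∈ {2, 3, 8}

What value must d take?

g's domain is down to {5}, so g = 5.
The 2 variables c and p are confined to {3, 7}, which locks those values in; drop them from d, f.
That leaves f = 8. Eliminate 8 elsewhere: d, h.
So d = 2.

2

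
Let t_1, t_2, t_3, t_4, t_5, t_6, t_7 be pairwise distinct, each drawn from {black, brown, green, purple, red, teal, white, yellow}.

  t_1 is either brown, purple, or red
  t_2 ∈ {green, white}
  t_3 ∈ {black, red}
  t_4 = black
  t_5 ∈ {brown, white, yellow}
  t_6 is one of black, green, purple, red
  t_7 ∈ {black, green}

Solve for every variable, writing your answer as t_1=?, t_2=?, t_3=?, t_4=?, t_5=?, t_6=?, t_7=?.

t_4 must be black (only option left). Eliminate black elsewhere: t_3, t_6, t_7.
t_7 must be green (only option left). So t_2, t_6 can't be green.
t_2's domain is down to {white}, so t_2 = white. Remove white from t_5.
t_3's domain is down to {red}, so t_3 = red. Eliminate red elsewhere: t_1, t_6.
t_6's domain is down to {purple}, so t_6 = purple. Remove purple from t_1.
t_1 has just one choice, so t_1 = brown. Remove brown from t_5.
t_5's domain is down to {yellow}, so t_5 = yellow.

t_1=brown, t_2=white, t_3=red, t_4=black, t_5=yellow, t_6=purple, t_7=green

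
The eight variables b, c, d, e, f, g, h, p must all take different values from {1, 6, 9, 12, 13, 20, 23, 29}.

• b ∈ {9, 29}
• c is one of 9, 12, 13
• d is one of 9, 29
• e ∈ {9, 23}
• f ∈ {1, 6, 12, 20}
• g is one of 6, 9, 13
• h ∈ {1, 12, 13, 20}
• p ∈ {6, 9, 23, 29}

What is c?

The 2 variables b and d are confined to {9, 29}, which locks those values in; drop them from c, e, g, p.
That leaves e = 23. Eliminate 23 elsewhere: p.
p's domain is down to {6}, so p = 6. Strike 6 from f, g.
g has just one choice, so g = 13. Eliminate 13 elsewhere: c, h.
So c = 12.

12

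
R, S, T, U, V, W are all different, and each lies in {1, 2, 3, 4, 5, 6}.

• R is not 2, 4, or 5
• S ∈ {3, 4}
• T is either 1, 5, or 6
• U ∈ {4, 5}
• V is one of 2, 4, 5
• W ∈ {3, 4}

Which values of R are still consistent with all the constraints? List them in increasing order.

1, 6

Among the 6 variables, 2 fits only V (and all 6 values in {1, 2, 3, 4, 5, 6} must be used), so V = 2.
The 2 variables S and W are confined to {3, 4}, which locks those values in; drop them from R, U.
That leaves U = 5. So T can't be 5.
No further eliminations apply; R can still be any of 1, 6.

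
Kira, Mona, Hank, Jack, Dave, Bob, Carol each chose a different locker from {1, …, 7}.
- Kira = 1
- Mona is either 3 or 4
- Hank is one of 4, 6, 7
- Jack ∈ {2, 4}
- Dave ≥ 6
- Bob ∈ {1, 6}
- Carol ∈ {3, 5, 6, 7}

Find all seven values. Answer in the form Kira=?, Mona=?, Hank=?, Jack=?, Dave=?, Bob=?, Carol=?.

Kira=1, Mona=3, Hank=4, Jack=2, Dave=7, Bob=6, Carol=5

Kira must be 1 (only option left). So Bob can't be 1.
That leaves Bob = 6. Eliminate 6 elsewhere: Hank, Dave, Carol.
That leaves Dave = 7. So Hank, Carol can't be 7.
Hank has just one choice, so Hank = 4. Eliminate 4 elsewhere: Mona, Jack.
Jack must be 2 (only option left).
Mona's domain is down to {3}, so Mona = 3. So Carol can't be 3.
Carol's domain is down to {5}, so Carol = 5.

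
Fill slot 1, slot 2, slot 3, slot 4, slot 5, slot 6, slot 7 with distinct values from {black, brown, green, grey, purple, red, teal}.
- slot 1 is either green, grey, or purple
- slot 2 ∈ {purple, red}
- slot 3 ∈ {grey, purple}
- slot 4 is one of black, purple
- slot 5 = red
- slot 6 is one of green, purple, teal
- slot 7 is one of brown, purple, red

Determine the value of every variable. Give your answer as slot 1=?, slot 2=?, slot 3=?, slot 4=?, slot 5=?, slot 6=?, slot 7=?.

slot 5 has just one choice, so slot 5 = red. Eliminate red elsewhere: slot 2, slot 7.
slot 2 must be purple (only option left). Strike purple from slot 1, slot 3, slot 4, slot 6, slot 7.
That leaves slot 3 = grey. So slot 1 can't be grey.
slot 4 has just one choice, so slot 4 = black.
slot 7 must be brown (only option left).
slot 1 has just one choice, so slot 1 = green. Strike green from slot 6.
That leaves slot 6 = teal.

slot 1=green, slot 2=purple, slot 3=grey, slot 4=black, slot 5=red, slot 6=teal, slot 7=brown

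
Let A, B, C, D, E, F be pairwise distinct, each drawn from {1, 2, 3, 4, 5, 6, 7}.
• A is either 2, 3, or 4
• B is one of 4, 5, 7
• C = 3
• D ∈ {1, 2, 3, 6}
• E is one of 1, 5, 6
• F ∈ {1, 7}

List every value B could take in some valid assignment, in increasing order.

C's domain is down to {3}, so C = 3. So A, D can't be 3.
No further eliminations apply; B can still be any of 4, 5, 7.

4, 5, 7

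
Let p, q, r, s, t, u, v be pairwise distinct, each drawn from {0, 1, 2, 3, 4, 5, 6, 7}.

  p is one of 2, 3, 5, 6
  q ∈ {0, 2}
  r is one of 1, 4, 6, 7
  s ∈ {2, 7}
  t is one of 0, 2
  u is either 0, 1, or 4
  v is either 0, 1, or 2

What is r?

q and t share exactly the 2 values {0, 2}; by pigeonhole those values go to them, so strike 0, 2 from p, s, u, v.
s's domain is down to {7}, so s = 7. Remove 7 from r.
That leaves v = 1. Remove 1 from r, u.
u has just one choice, so u = 4. Remove 4 from r.
So r = 6.

6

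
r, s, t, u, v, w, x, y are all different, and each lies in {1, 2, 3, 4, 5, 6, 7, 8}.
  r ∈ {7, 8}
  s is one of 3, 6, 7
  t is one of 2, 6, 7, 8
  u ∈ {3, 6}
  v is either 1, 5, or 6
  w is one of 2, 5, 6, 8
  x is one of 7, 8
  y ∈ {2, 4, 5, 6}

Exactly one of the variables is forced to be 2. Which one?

The 8 variables draw from only 8 values {1, 2, 3, 4, 5, 6, 7, 8}, so each is used; only v can be 1, hence v = 1.
Among the 7 still-open variables, 4 fits only y (and all 7 values in {2, 3, 4, 5, 6, 7, 8} must be used), so y = 4.
The 6 still-open variables draw from only 6 values {2, 3, 5, 6, 7, 8}, so each is used; only w can be 5, hence w = 5.
Among the 5 still-open variables, 2 fits only t (and all 5 values in {2, 3, 6, 7, 8} must be used), so t = 2.

t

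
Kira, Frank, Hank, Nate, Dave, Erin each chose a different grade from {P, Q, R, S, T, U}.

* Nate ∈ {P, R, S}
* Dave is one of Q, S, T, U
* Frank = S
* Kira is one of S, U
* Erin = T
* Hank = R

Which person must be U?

Frank has just one choice, so Frank = S. Eliminate S elsewhere: Kira, Nate, Dave.
So U goes to Kira.

Kira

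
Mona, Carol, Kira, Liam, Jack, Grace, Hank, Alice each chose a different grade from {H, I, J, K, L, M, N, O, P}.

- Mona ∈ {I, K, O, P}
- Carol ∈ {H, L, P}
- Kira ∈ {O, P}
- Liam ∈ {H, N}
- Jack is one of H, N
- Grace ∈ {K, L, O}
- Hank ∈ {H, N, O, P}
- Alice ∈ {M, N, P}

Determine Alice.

The 8 variables together cover exactly {H, I, K, L, M, N, O, P} — 8 values for 8 variables — and I appears only in Mona's list, so Mona = I.
The 7 still-open variables together cover exactly {H, K, L, M, N, O, P} — 7 values for 7 variables — and K appears only in Grace's list, so Grace = K.
The 6 still-open variables draw from only 6 values {H, L, M, N, O, P}, so each is used; only Carol can be L, hence Carol = L.
The 5 still-open variables draw from only 5 values {H, M, N, O, P}, so each is used; only Alice can be M, hence Alice = M.

M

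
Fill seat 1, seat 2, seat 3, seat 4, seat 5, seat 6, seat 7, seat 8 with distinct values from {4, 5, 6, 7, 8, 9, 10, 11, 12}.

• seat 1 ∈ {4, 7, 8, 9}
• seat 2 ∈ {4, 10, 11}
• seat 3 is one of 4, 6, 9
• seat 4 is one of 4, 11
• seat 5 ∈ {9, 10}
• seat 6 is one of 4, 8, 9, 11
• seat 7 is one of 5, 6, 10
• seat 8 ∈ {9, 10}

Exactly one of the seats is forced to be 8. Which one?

The 8 variables draw from only 8 values {4, 5, 6, 7, 8, 9, 10, 11}, so each is used; only seat 7 can be 5, hence seat 7 = 5.
The 7 still-open variables draw from only 7 values {4, 6, 7, 8, 9, 10, 11}, so each is used; only seat 3 can be 6, hence seat 3 = 6.
The 6 still-open variables draw from only 6 values {4, 7, 8, 9, 10, 11}, so each is used; only seat 1 can be 7, hence seat 1 = 7.
Among the 5 still-open variables, 8 fits only seat 6 (and all 5 values in {4, 8, 9, 10, 11} must be used), so seat 6 = 8.

seat 6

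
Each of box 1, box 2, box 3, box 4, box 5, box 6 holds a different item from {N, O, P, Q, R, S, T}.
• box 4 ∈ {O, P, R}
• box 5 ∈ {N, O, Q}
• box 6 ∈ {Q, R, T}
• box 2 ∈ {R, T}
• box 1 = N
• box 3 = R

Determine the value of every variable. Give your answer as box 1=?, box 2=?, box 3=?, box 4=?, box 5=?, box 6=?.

box 1=N, box 2=T, box 3=R, box 4=P, box 5=O, box 6=Q

box 1 has just one choice, so box 1 = N. Strike N from box 5.
That leaves box 3 = R. Eliminate R elsewhere: box 2, box 4, box 6.
box 2 must be T (only option left). Eliminate T elsewhere: box 6.
box 6's domain is down to {Q}, so box 6 = Q. So box 5 can't be Q.
box 5 has just one choice, so box 5 = O. Eliminate O elsewhere: box 4.
That leaves box 4 = P.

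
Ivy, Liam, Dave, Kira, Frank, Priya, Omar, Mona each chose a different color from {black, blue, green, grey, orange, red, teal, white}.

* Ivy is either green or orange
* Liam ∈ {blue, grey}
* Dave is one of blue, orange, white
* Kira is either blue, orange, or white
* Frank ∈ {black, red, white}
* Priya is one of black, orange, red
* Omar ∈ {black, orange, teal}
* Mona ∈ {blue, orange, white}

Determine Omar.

The 8 variables together cover exactly {black, blue, green, grey, orange, red, teal, white} — 8 values for 8 variables — and green appears only in Ivy's list, so Ivy = green.
The 7 still-open variables draw from only 7 values {black, blue, grey, orange, red, teal, white}, so each is used; only Liam can be grey, hence Liam = grey.
Among the 6 still-open variables, teal fits only Omar (and all 6 values in {black, blue, orange, red, teal, white} must be used), so Omar = teal.

teal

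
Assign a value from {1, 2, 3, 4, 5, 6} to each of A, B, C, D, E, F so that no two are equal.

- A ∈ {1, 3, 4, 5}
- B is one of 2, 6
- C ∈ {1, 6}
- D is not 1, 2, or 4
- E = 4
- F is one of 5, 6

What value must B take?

E must be 4 (only option left). Remove 4 from A.
The 5 still-open variables together cover exactly {1, 2, 3, 5, 6} — 5 values for 5 variables — and 2 appears only in B's list, so B = 2.

2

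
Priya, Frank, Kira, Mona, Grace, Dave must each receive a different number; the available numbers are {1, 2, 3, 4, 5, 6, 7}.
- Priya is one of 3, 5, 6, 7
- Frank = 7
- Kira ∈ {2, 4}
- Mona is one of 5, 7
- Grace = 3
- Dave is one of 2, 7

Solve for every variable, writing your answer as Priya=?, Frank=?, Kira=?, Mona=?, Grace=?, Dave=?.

Frank must be 7 (only option left). Remove 7 from Priya, Mona, Dave.
That leaves Mona = 5. Remove 5 from Priya.
Grace must be 3 (only option left). So Priya can't be 3.
Dave must be 2 (only option left). Eliminate 2 elsewhere: Kira.
That leaves Priya = 6.
Kira must be 4 (only option left).

Priya=6, Frank=7, Kira=4, Mona=5, Grace=3, Dave=2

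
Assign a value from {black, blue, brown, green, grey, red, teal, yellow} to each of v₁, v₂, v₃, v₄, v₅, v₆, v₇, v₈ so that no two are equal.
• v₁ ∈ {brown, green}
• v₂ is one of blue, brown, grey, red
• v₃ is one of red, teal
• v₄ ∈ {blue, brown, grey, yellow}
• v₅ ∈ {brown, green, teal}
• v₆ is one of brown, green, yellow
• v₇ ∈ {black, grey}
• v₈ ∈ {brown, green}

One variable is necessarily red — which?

v₃

The 8 variables together cover exactly {black, blue, brown, green, grey, red, teal, yellow} — 8 values for 8 variables — and black appears only in v₇'s list, so v₇ = black.
v₁ and v₈ between them cover only {brown, green} — a naked pair. Remove those values from v₂, v₄, v₅, v₆.
That leaves v₅ = teal. Strike teal from v₃.
So red goes to v₃.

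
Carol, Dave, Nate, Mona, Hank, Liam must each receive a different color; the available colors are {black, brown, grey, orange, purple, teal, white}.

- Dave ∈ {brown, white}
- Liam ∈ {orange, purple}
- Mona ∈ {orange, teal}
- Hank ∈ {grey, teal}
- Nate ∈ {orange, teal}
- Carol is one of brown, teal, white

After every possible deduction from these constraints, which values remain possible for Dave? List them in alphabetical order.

The 6 variables together cover exactly {brown, grey, orange, purple, teal, white} — 6 values for 6 variables — and grey appears only in Hank's list, so Hank = grey.
Among the 5 still-open variables, purple fits only Liam (and all 5 values in {brown, orange, purple, teal, white} must be used), so Liam = purple.
Nate and Mona between them cover only {orange, teal} — a naked pair. Remove those values from Carol.
No further eliminations apply; Dave can still be any of brown, white.

brown, white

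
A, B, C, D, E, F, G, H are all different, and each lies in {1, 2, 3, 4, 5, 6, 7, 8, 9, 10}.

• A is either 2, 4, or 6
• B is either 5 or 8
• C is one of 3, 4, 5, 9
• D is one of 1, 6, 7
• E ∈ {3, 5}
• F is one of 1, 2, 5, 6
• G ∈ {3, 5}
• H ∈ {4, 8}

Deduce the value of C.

9

E and G share exactly the 2 values {3, 5}; by pigeonhole those values go to them, so strike 3, 5 from B, C, F.
That leaves B = 8. So H can't be 8.
That leaves H = 4. Eliminate 4 elsewhere: A, C.
So C = 9.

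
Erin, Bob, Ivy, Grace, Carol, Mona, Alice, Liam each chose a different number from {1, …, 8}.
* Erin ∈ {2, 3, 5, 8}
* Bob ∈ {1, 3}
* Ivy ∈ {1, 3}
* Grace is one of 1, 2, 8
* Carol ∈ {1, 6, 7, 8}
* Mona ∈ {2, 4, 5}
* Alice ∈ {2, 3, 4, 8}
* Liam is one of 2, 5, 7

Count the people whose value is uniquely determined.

2

Among the 8 variables, 6 fits only Carol (and all 8 values in {1, 2, 3, 4, 5, 6, 7, 8} must be used), so Carol = 6.
The 7 still-open variables draw from only 7 values {1, 2, 3, 4, 5, 7, 8}, so each is used; only Liam can be 7, hence Liam = 7.
Bob and Ivy share exactly the 2 values {1, 3}; by pigeonhole those values go to them, so strike 1, 3 from Erin, Grace, Alice.
Determined: Carol=6, Liam=7. The other people each still have more than one consistent value. That makes 2.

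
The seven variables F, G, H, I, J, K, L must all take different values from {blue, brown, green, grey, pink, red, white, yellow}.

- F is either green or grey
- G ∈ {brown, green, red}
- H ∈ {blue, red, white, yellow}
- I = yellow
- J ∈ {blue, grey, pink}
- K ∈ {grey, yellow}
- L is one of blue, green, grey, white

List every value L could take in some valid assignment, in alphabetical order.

I's domain is down to {yellow}, so I = yellow. So H, K can't be yellow.
K's domain is down to {grey}, so K = grey. Eliminate grey elsewhere: F, J, L.
That leaves F = green. Remove green from G, L.
No further eliminations apply; L can still be any of blue, white.

blue, white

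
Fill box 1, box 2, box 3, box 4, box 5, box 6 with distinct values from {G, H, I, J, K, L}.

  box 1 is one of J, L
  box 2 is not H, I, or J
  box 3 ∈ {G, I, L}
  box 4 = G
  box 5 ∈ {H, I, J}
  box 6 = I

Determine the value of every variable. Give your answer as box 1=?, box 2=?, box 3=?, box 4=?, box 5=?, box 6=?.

box 1=J, box 2=K, box 3=L, box 4=G, box 5=H, box 6=I

box 4 has just one choice, so box 4 = G. Eliminate G elsewhere: box 2, box 3.
That leaves box 6 = I. So box 3, box 5 can't be I.
box 3's domain is down to {L}, so box 3 = L. Remove L from box 1, box 2.
box 1 has just one choice, so box 1 = J. Strike J from box 5.
box 2 must be K (only option left).
box 5's domain is down to {H}, so box 5 = H.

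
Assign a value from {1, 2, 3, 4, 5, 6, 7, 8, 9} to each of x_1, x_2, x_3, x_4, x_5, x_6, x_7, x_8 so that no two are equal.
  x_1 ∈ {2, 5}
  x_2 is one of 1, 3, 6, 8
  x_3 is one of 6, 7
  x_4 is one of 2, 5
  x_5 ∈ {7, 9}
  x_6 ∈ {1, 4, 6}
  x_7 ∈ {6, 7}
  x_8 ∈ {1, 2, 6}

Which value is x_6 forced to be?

The 2 variables x_1 and x_4 are confined to {2, 5}, which locks those values in; drop them from x_8.
x_3 and x_7 between them cover only {6, 7} — a naked pair. Remove those values from x_2, x_5, x_6, x_8.
x_5 must be 9 (only option left).
x_8 has just one choice, so x_8 = 1. Eliminate 1 elsewhere: x_2, x_6.
So x_6 = 4.

4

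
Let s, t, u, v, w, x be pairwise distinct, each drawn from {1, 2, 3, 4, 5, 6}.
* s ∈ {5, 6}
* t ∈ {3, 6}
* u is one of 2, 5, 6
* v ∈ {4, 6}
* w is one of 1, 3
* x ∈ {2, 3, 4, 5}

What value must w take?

1

The 6 variables draw from only 6 values {1, 2, 3, 4, 5, 6}, so each is used; only w can be 1, hence w = 1.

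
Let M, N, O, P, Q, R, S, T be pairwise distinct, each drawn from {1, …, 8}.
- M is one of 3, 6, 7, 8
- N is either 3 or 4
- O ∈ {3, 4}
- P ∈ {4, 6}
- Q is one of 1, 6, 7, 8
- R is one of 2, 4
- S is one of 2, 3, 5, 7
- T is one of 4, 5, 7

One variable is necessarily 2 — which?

R

Among the 8 variables, 1 fits only Q (and all 8 values in {1, 2, 3, 4, 5, 6, 7, 8} must be used), so Q = 1.
Among the 7 still-open variables, 8 fits only M (and all 7 values in {2, 3, 4, 5, 6, 7, 8} must be used), so M = 8.
The 6 still-open variables draw from only 6 values {2, 3, 4, 5, 6, 7}, so each is used; only P can be 6, hence P = 6.
The 2 variables N and O are confined to {3, 4}, which locks those values in; drop them from R, S, T.
So 2 goes to R.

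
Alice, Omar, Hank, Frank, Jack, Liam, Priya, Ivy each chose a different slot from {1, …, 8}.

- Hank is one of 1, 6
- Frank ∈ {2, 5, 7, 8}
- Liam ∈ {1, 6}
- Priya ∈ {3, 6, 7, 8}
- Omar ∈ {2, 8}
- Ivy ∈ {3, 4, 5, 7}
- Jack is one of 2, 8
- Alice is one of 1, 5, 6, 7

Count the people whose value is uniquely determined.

The 8 variables together cover exactly {1, 2, 3, 4, 5, 6, 7, 8} — 8 values for 8 variables — and 4 appears only in Ivy's list, so Ivy = 4.
The 7 still-open variables draw from only 7 values {1, 2, 3, 5, 6, 7, 8}, so each is used; only Priya can be 3, hence Priya = 3.
The 2 variables Omar and Jack are confined to {2, 8}, which locks those values in; drop them from Frank.
The 2 variables Hank and Liam are confined to {1, 6}, which locks those values in; drop them from Alice.
Determined: Priya=3, Ivy=4. The other people each still have more than one consistent value. That makes 2.

2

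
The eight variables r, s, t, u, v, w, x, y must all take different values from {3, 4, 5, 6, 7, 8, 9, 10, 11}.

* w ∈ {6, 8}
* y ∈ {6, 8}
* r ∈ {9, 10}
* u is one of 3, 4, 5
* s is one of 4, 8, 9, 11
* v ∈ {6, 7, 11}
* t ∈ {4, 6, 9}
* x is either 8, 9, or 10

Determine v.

w and y share exactly the 2 values {6, 8}; by pigeonhole those values go to them, so strike 6, 8 from s, t, v, x.
r and x share exactly the 2 values {9, 10}; by pigeonhole those values go to them, so strike 9, 10 from s, t.
t's domain is down to {4}, so t = 4. Remove 4 from s, u.
That leaves s = 11. Eliminate 11 elsewhere: v.
So v = 7.

7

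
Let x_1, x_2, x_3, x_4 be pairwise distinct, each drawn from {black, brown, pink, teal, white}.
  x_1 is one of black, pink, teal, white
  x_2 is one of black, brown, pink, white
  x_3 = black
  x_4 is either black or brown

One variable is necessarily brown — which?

x_3's domain is down to {black}, so x_3 = black. So x_1, x_2, x_4 can't be black.
So brown goes to x_4.

x_4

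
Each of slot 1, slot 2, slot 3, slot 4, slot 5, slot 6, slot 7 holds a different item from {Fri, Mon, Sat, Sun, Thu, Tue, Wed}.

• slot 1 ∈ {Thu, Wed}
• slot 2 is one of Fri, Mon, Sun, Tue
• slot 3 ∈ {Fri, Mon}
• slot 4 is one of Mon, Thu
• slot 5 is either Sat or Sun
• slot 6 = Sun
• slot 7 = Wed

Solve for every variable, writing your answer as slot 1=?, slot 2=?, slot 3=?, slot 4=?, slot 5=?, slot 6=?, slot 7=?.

slot 1=Thu, slot 2=Tue, slot 3=Fri, slot 4=Mon, slot 5=Sat, slot 6=Sun, slot 7=Wed

slot 6 must be Sun (only option left). Remove Sun from slot 2, slot 5.
slot 7 must be Wed (only option left). Eliminate Wed elsewhere: slot 1.
slot 1 must be Thu (only option left). Strike Thu from slot 4.
That leaves slot 4 = Mon. Eliminate Mon elsewhere: slot 2, slot 3.
slot 5 has just one choice, so slot 5 = Sat.
slot 3 has just one choice, so slot 3 = Fri. So slot 2 can't be Fri.
slot 2 has just one choice, so slot 2 = Tue.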